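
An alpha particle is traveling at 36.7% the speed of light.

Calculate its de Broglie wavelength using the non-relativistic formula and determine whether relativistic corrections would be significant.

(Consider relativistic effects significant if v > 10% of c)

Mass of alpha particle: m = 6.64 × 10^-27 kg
Yes, relativistic corrections are needed.

Using the non-relativistic de Broglie formula λ = h/(mv):

v = 36.7% × c = 1.100 × 10^8 m/s

λ = h/(mv)
λ = (6.626 × 10^-34 J·s) / (6.64 × 10^-27 kg × 1.100 × 10^8 m/s)
λ = 9.07 × 10^-16 m

Since v = 36.7% of c > 10% of c, relativistic corrections ARE significant and the actual wavelength would differ from this non-relativistic estimate.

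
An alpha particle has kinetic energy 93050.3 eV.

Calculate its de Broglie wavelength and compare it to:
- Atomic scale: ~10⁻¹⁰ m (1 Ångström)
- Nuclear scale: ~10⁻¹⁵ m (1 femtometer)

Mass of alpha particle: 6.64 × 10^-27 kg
λ = 4.71 × 10^-14 m, which is between nuclear and atomic scales.

Using λ = h/√(2mKE):

KE = 93050.3 eV = 1.491 × 10^-14 J

λ = h/√(2mKE)
λ = (6.626 × 10^-34 J·s) / √(2 × 6.64 × 10^-27 kg × 1.491 × 10^-14 J)
λ = 4.71 × 10^-14 m

Comparison:
- Atomic scale (10⁻¹⁰ m): λ is 0.00047× this size
- Nuclear scale (10⁻¹⁵ m): λ is 47× this size

The wavelength is between nuclear and atomic scales.

This wavelength is appropriate for probing atomic structure but too large for nuclear physics experiments.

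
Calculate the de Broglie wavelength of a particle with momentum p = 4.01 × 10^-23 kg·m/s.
1.65 × 10^-11 m

Using the de Broglie relation λ = h/p:

λ = h/p
λ = (6.626 × 10^-34 J·s) / (4.01 × 10^-23 kg·m/s)
λ = 1.65 × 10^-11 m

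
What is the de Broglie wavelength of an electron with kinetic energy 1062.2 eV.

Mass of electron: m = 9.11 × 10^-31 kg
3.76 × 10^-11 m

Using λ = h/√(2mKE):

First convert KE to Joules: KE = 1062.2 eV = 1.702 × 10^-16 J

λ = h/√(2mKE)
λ = (6.626 × 10^-34 J·s) / √(2 × 9.11 × 10^-31 kg × 1.702 × 10^-16 J)
λ = 3.76 × 10^-11 m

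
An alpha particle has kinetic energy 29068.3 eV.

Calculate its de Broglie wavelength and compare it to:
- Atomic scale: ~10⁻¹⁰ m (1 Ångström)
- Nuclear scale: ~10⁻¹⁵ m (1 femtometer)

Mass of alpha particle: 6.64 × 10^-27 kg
λ = 8.43 × 10^-14 m, which is between nuclear and atomic scales.

Using λ = h/√(2mKE):

KE = 29068.3 eV = 4.657 × 10^-15 J

λ = h/√(2mKE)
λ = (6.626 × 10^-34 J·s) / √(2 × 6.64 × 10^-27 kg × 4.657 × 10^-15 J)
λ = 8.43 × 10^-14 m

Comparison:
- Atomic scale (10⁻¹⁰ m): λ is 0.00084× this size
- Nuclear scale (10⁻¹⁵ m): λ is 84× this size

The wavelength is between nuclear and atomic scales.

This wavelength is appropriate for probing atomic structure but too large for nuclear physics experiments.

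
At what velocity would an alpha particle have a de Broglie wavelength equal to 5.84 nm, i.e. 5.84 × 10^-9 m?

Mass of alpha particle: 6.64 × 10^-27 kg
1.71 × 10^1 m/s

From λ = h/(mv), solve for v:

v = h/(mλ)
v = (6.626 × 10^-34 J·s) / (6.64 × 10^-27 kg × 5.84 × 10^-9 m)
v = 1.71 × 10^1 m/s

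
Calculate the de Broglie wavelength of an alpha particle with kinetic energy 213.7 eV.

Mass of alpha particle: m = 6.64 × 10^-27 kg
9.83 × 10^-13 m

Using λ = h/√(2mKE):

First convert KE to Joules: KE = 213.7 eV = 3.424 × 10^-17 J

λ = h/√(2mKE)
λ = (6.626 × 10^-34 J·s) / √(2 × 6.64 × 10^-27 kg × 3.424 × 10^-17 J)
λ = 9.83 × 10^-13 m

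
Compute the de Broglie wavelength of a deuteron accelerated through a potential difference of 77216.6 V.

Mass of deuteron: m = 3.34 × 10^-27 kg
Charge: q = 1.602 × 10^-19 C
7.29 × 10^-14 m

When a particle is accelerated through voltage V, it gains kinetic energy KE = qV.

The de Broglie wavelength is then λ = h/√(2mqV):

λ = h/√(2mqV)
λ = (6.626 × 10^-34 J·s) / √(2 × 3.34 × 10^-27 kg × 1.602 × 10^-19 C × 77216.6 V)
λ = 7.29 × 10^-14 m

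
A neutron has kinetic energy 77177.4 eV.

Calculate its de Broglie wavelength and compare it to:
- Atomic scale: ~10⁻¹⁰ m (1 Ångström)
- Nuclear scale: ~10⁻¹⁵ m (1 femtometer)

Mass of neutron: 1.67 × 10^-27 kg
λ = 1.03 × 10^-13 m, which is between nuclear and atomic scales.

Using λ = h/√(2mKE):

KE = 77177.4 eV = 1.237 × 10^-14 J

λ = h/√(2mKE)
λ = (6.626 × 10^-34 J·s) / √(2 × 1.67 × 10^-27 kg × 1.237 × 10^-14 J)
λ = 1.03 × 10^-13 m

Comparison:
- Atomic scale (10⁻¹⁰ m): λ is 0.001× this size
- Nuclear scale (10⁻¹⁵ m): λ is 1e+02× this size

The wavelength is between nuclear and atomic scales.

This wavelength is appropriate for probing atomic structure but too large for nuclear physics experiments.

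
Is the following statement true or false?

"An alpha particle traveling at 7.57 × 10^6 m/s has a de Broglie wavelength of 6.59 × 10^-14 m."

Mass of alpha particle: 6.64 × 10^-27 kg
False

The claim is incorrect.

Using λ = h/(mv):
λ = (6.626 × 10^-34 J·s) / (6.64 × 10^-27 kg × 7.57 × 10^6 m/s)
λ = 1.32 × 10^-14 m

The actual wavelength differs from the claimed 6.59 × 10^-14 m.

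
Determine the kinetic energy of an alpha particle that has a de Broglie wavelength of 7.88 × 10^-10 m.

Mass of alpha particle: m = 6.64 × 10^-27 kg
5.32 × 10^-23 J (or 3.32 × 10^-4 eV)

From λ = h/√(2mKE), we solve for KE:

λ² = h²/(2mKE)
KE = h²/(2mλ²)
KE = (6.626 × 10^-34 J·s)² / (2 × 6.64 × 10^-27 kg × (7.88 × 10^-10 m)²)
KE = 5.32 × 10^-23 J
KE = 3.32 × 10^-4 eV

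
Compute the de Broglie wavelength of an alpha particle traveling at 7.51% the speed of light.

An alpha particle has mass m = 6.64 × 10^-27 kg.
4.43 × 10^-15 m

Using the de Broglie relation λ = h/(mv):

v = 7.51% × c = 2.251 × 10^7 m/s

λ = h/(mv)
λ = (6.626 × 10^-34 J·s) / (6.64 × 10^-27 kg × 2.251 × 10^7 m/s)
λ = 4.43 × 10^-15 m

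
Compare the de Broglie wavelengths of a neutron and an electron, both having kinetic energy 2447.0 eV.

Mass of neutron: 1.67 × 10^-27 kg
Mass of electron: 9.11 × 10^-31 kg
The electron has the longer wavelength.

Using λ = h/√(2mKE):

For neutron: λ₁ = h/√(2m₁KE) = 5.79 × 10^-13 m
For electron: λ₂ = h/√(2m₂KE) = 2.48 × 10^-11 m

Since λ ∝ 1/√m at constant kinetic energy, the lighter particle has the longer wavelength.

The electron has the longer de Broglie wavelength.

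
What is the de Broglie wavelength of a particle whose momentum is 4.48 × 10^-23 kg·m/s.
1.48 × 10^-11 m

Using the de Broglie relation λ = h/p:

λ = h/p
λ = (6.626 × 10^-34 J·s) / (4.48 × 10^-23 kg·m/s)
λ = 1.48 × 10^-11 m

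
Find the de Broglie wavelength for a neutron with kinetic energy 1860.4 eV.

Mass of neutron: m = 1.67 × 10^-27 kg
6.64 × 10^-13 m

Using λ = h/√(2mKE):

First convert KE to Joules: KE = 1860.4 eV = 2.981 × 10^-16 J

λ = h/√(2mKE)
λ = (6.626 × 10^-34 J·s) / √(2 × 1.67 × 10^-27 kg × 2.981 × 10^-16 J)
λ = 6.64 × 10^-13 m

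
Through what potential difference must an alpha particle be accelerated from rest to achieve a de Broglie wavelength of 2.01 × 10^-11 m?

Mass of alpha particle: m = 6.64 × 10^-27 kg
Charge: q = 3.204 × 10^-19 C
2.55 × 10^-1 V

From λ = h/√(2mqV), we solve for V:

λ² = h²/(2mqV)
V = h²/(2mqλ²)
V = (6.626 × 10^-34 J·s)² / (2 × 6.64 × 10^-27 kg × 3.204 × 10^-19 C × (2.01 × 10^-11 m)²)
V = 2.55 × 10^-1 V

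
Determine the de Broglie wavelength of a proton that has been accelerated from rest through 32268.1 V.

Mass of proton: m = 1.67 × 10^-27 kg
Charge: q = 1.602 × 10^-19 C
1.59 × 10^-13 m

When a particle is accelerated through voltage V, it gains kinetic energy KE = qV.

The de Broglie wavelength is then λ = h/√(2mqV):

λ = h/√(2mqV)
λ = (6.626 × 10^-34 J·s) / √(2 × 1.67 × 10^-27 kg × 1.602 × 10^-19 C × 32268.1 V)
λ = 1.59 × 10^-13 m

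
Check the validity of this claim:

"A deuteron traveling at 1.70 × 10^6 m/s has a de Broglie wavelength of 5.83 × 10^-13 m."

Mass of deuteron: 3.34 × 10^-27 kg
False

The claim is incorrect.

Using λ = h/(mv):
λ = (6.626 × 10^-34 J·s) / (3.34 × 10^-27 kg × 1.70 × 10^6 m/s)
λ = 1.17 × 10^-13 m

The actual wavelength differs from the claimed 5.83 × 10^-13 m.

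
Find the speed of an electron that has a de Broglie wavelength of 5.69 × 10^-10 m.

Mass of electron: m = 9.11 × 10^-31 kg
1.28 × 10^6 m/s

From the de Broglie relation λ = h/(mv), we solve for v:

v = h/(mλ)
v = (6.626 × 10^-34 J·s) / (9.11 × 10^-31 kg × 5.69 × 10^-10 m)
v = 1.28 × 10^6 m/s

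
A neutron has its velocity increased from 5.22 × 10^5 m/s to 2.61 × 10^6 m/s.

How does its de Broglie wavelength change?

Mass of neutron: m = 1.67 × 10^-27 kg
The wavelength decreases by a factor of 5.

Using λ = h/(mv):

Initial wavelength: λ₁ = h/(mv₁) = 7.60 × 10^-13 m
Final wavelength: λ₂ = h/(mv₂) = 1.52 × 10^-13 m

Since λ ∝ 1/v, when velocity increases by a factor of 5, the wavelength decreases by a factor of 5.

λ₂/λ₁ = v₁/v₂ = 1/5

The wavelength decreases by a factor of 5.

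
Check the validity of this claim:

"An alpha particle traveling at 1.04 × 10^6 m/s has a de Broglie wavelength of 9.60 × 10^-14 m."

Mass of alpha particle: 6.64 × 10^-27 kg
True

The claim is correct.

Using λ = h/(mv):
λ = (6.626 × 10^-34 J·s) / (6.64 × 10^-27 kg × 1.04 × 10^6 m/s)
λ = 9.60 × 10^-14 m

This matches the claimed value.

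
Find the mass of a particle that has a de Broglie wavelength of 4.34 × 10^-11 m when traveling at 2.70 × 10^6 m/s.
5.65 × 10^-30 kg

From the de Broglie relation λ = h/(mv), we solve for m:

m = h/(λv)
m = (6.626 × 10^-34 J·s) / (4.34 × 10^-11 m × 2.70 × 10^6 m/s)
m = 5.65 × 10^-30 kg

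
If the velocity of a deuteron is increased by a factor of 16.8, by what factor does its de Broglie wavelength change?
The wavelength decreases by a factor of 16.8.

From λ = h/(mv), the wavelength is inversely proportional to velocity:

λ ∝ 1/v

If v → 16.8v, then λ → λ/16.8

When velocity is increased by a factor of 16.8, the wavelength decreases by a factor of 16.8.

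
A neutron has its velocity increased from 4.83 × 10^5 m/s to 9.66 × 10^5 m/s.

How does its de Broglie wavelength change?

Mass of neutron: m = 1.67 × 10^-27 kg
The wavelength decreases by a factor of 2.

Using λ = h/(mv):

Initial wavelength: λ₁ = h/(mv₁) = 8.21 × 10^-13 m
Final wavelength: λ₂ = h/(mv₂) = 4.11 × 10^-13 m

Since λ ∝ 1/v, when velocity increases by a factor of 2, the wavelength decreases by a factor of 2.

λ₂/λ₁ = v₁/v₂ = 1/2

The wavelength decreases by a factor of 2.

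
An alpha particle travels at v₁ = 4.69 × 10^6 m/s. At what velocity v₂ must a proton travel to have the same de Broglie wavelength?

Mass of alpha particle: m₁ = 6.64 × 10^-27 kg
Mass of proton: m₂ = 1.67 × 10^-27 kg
v₂ = 1.86 × 10^7 m/s

For equal de Broglie wavelengths: λ₁ = λ₂

h/(m₁v₁) = h/(m₂v₂)
m₁v₁ = m₂v₂
v₂ = v₁ · (m₁/m₂)

v₂ = 4.69 × 10^6 m/s × (6.64 × 10^-27 kg / 1.67 × 10^-27 kg)
v₂ = 1.86 × 10^7 m/s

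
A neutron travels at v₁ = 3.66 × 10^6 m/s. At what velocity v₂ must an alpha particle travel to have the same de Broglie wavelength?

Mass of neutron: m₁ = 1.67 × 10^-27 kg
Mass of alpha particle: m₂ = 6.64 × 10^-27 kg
v₂ = 9.21 × 10^5 m/s

For equal de Broglie wavelengths: λ₁ = λ₂

h/(m₁v₁) = h/(m₂v₂)
m₁v₁ = m₂v₂
v₂ = v₁ · (m₁/m₂)

v₂ = 3.66 × 10^6 m/s × (1.67 × 10^-27 kg / 6.64 × 10^-27 kg)
v₂ = 9.21 × 10^5 m/s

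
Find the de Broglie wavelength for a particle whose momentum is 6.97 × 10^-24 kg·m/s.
9.51 × 10^-11 m

Using the de Broglie relation λ = h/p:

λ = h/p
λ = (6.626 × 10^-34 J·s) / (6.97 × 10^-24 kg·m/s)
λ = 9.51 × 10^-11 m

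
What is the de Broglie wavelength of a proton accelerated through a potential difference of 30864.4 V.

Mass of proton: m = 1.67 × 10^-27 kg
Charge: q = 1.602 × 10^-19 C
1.63 × 10^-13 m

When a particle is accelerated through voltage V, it gains kinetic energy KE = qV.

The de Broglie wavelength is then λ = h/√(2mqV):

λ = h/√(2mqV)
λ = (6.626 × 10^-34 J·s) / √(2 × 1.67 × 10^-27 kg × 1.602 × 10^-19 C × 30864.4 V)
λ = 1.63 × 10^-13 m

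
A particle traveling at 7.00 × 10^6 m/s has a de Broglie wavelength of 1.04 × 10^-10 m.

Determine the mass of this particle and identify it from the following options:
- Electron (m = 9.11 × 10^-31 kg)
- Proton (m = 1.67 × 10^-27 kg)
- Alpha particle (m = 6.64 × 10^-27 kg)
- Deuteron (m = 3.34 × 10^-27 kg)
The particle is an electron.

From λ = h/(mv), solve for mass:

m = h/(λv)
m = (6.626 × 10^-34 J·s) / (1.04 × 10^-10 m × 7.00 × 10^6 m/s)
m = 9.10 × 10^-31 kg

Comparing with the listed masses, this is closest to an electron.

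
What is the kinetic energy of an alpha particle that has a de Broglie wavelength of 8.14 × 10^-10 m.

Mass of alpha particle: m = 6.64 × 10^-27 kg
4.99 × 10^-23 J (or 3.11 × 10^-4 eV)

From λ = h/√(2mKE), we solve for KE:

λ² = h²/(2mKE)
KE = h²/(2mλ²)
KE = (6.626 × 10^-34 J·s)² / (2 × 6.64 × 10^-27 kg × (8.14 × 10^-10 m)²)
KE = 4.99 × 10^-23 J
KE = 3.11 × 10^-4 eV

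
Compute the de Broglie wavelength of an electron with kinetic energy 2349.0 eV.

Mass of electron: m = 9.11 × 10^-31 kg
2.53 × 10^-11 m

Using λ = h/√(2mKE):

First convert KE to Joules: KE = 2349.0 eV = 3.764 × 10^-16 J

λ = h/√(2mKE)
λ = (6.626 × 10^-34 J·s) / √(2 × 9.11 × 10^-31 kg × 3.764 × 10^-16 J)
λ = 2.53 × 10^-11 m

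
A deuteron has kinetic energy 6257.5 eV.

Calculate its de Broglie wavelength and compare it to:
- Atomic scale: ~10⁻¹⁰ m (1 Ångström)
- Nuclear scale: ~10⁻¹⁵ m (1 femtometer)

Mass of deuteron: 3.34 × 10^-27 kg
λ = 2.56 × 10^-13 m, which is between nuclear and atomic scales.

Using λ = h/√(2mKE):

KE = 6257.5 eV = 1.003 × 10^-15 J

λ = h/√(2mKE)
λ = (6.626 × 10^-34 J·s) / √(2 × 3.34 × 10^-27 kg × 1.003 × 10^-15 J)
λ = 2.56 × 10^-13 m

Comparison:
- Atomic scale (10⁻¹⁰ m): λ is 0.0026× this size
- Nuclear scale (10⁻¹⁵ m): λ is 2.6e+02× this size

The wavelength is between nuclear and atomic scales.

This wavelength is appropriate for probing atomic structure but too large for nuclear physics experiments.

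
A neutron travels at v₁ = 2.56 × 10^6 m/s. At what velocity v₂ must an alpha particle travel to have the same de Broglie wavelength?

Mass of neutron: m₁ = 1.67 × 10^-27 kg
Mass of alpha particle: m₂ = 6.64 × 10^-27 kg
v₂ = 6.44 × 10^5 m/s

For equal de Broglie wavelengths: λ₁ = λ₂

h/(m₁v₁) = h/(m₂v₂)
m₁v₁ = m₂v₂
v₂ = v₁ · (m₁/m₂)

v₂ = 2.56 × 10^6 m/s × (1.67 × 10^-27 kg / 6.64 × 10^-27 kg)
v₂ = 6.44 × 10^5 m/s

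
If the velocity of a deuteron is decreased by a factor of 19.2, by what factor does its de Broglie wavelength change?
The wavelength increases by a factor of 19.2.

From λ = h/(mv), the wavelength is inversely proportional to velocity:

λ ∝ 1/v

If v → v/19.2, then λ → 19.2λ

When velocity is decreased by a factor of 19.2, the wavelength increases by a factor of 19.2.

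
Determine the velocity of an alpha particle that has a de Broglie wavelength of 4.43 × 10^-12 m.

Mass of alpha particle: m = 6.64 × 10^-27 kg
2.25 × 10^4 m/s

From the de Broglie relation λ = h/(mv), we solve for v:

v = h/(mλ)
v = (6.626 × 10^-34 J·s) / (6.64 × 10^-27 kg × 4.43 × 10^-12 m)
v = 2.25 × 10^4 m/s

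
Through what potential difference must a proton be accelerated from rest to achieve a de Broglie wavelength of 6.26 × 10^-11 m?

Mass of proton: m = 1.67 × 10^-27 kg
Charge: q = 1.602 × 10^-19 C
2.09 × 10^-1 V

From λ = h/√(2mqV), we solve for V:

λ² = h²/(2mqV)
V = h²/(2mqλ²)
V = (6.626 × 10^-34 J·s)² / (2 × 1.67 × 10^-27 kg × 1.602 × 10^-19 C × (6.26 × 10^-11 m)²)
V = 2.09 × 10^-1 V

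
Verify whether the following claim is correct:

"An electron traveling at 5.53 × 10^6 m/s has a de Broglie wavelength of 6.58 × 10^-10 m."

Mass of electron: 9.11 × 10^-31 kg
False

The claim is incorrect.

Using λ = h/(mv):
λ = (6.626 × 10^-34 J·s) / (9.11 × 10^-31 kg × 5.53 × 10^6 m/s)
λ = 1.32 × 10^-10 m

The actual wavelength differs from the claimed 6.58 × 10^-10 m.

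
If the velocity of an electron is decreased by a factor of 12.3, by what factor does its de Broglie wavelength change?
The wavelength increases by a factor of 12.3.

From λ = h/(mv), the wavelength is inversely proportional to velocity:

λ ∝ 1/v

If v → v/12.3, then λ → 12.3λ

When velocity is decreased by a factor of 12.3, the wavelength increases by a factor of 12.3.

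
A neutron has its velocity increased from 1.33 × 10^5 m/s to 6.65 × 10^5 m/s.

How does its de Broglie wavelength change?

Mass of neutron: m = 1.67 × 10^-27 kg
The wavelength decreases by a factor of 5.

Using λ = h/(mv):

Initial wavelength: λ₁ = h/(mv₁) = 2.98 × 10^-12 m
Final wavelength: λ₂ = h/(mv₂) = 5.97 × 10^-13 m

Since λ ∝ 1/v, when velocity increases by a factor of 5, the wavelength decreases by a factor of 5.

λ₂/λ₁ = v₁/v₂ = 1/5

The wavelength decreases by a factor of 5.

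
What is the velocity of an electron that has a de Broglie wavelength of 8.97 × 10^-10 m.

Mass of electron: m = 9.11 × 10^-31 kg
8.11 × 10^5 m/s

From the de Broglie relation λ = h/(mv), we solve for v:

v = h/(mλ)
v = (6.626 × 10^-34 J·s) / (9.11 × 10^-31 kg × 8.97 × 10^-10 m)
v = 8.11 × 10^5 m/s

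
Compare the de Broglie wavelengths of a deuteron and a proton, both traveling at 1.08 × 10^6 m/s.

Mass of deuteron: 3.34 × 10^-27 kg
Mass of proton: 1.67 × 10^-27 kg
The proton has the longer wavelength.

Using λ = h/(mv), since both particles have the same velocity, the wavelength depends only on mass.

For deuteron: λ₁ = h/(m₁v) = 1.84 × 10^-13 m
For proton: λ₂ = h/(m₂v) = 3.67 × 10^-13 m

Since λ ∝ 1/m at constant velocity, the lighter particle has the longer wavelength.

The proton has the longer de Broglie wavelength.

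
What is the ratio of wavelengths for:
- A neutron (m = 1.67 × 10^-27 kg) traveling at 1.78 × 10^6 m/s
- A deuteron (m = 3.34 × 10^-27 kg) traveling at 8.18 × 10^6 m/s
λ₁/λ₂ = 9.19

Using λ = h/(mv):

λ₁ = h/(m₁v₁) = 2.23 × 10^-13 m
λ₂ = h/(m₂v₂) = 2.43 × 10^-14 m

Ratio λ₁/λ₂ = (m₂v₂)/(m₁v₁)
         = (3.34 × 10^-27 kg × 8.18 × 10^6 m/s) / (1.67 × 10^-27 kg × 1.78 × 10^6 m/s)
         = 9.19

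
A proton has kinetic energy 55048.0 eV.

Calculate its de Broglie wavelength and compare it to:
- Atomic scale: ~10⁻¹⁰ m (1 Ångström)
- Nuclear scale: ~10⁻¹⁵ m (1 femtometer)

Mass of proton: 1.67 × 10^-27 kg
λ = 1.22 × 10^-13 m, which is between nuclear and atomic scales.

Using λ = h/√(2mKE):

KE = 55048.0 eV = 8.820 × 10^-15 J

λ = h/√(2mKE)
λ = (6.626 × 10^-34 J·s) / √(2 × 1.67 × 10^-27 kg × 8.820 × 10^-15 J)
λ = 1.22 × 10^-13 m

Comparison:
- Atomic scale (10⁻¹⁰ m): λ is 0.0012× this size
- Nuclear scale (10⁻¹⁵ m): λ is 1.2e+02× this size

The wavelength is between nuclear and atomic scales.

This wavelength is appropriate for probing atomic structure but too large for nuclear physics experiments.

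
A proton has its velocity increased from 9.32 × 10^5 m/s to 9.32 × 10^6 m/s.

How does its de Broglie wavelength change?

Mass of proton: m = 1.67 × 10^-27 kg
The wavelength decreases by a factor of 10.

Using λ = h/(mv):

Initial wavelength: λ₁ = h/(mv₁) = 4.26 × 10^-13 m
Final wavelength: λ₂ = h/(mv₂) = 4.26 × 10^-14 m

Since λ ∝ 1/v, when velocity increases by a factor of 10, the wavelength decreases by a factor of 10.

λ₂/λ₁ = v₁/v₂ = 1/10

The wavelength decreases by a factor of 10.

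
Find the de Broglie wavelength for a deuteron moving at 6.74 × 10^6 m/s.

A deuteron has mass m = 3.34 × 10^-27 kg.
2.94 × 10^-14 m

Using the de Broglie relation λ = h/(mv):

λ = h/(mv)
λ = (6.626 × 10^-34 J·s) / (3.34 × 10^-27 kg × 6.74 × 10^6 m/s)
λ = 2.94 × 10^-14 m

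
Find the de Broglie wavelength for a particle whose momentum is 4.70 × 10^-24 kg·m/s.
1.41 × 10^-10 m

Using the de Broglie relation λ = h/p:

λ = h/p
λ = (6.626 × 10^-34 J·s) / (4.70 × 10^-24 kg·m/s)
λ = 1.41 × 10^-10 m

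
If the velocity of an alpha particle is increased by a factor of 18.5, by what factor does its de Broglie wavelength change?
The wavelength decreases by a factor of 18.5.

From λ = h/(mv), the wavelength is inversely proportional to velocity:

λ ∝ 1/v

If v → 18.5v, then λ → λ/18.5

When velocity is increased by a factor of 18.5, the wavelength decreases by a factor of 18.5.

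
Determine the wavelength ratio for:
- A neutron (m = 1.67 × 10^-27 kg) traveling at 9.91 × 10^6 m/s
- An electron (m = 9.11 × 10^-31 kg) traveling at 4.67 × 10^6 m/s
λ₁/λ₂ = 2.57 × 10^-4

Using λ = h/(mv):

λ₁ = h/(m₁v₁) = 4.00 × 10^-14 m
λ₂ = h/(m₂v₂) = 1.56 × 10^-10 m

Ratio λ₁/λ₂ = (m₂v₂)/(m₁v₁)
         = (9.11 × 10^-31 kg × 4.67 × 10^6 m/s) / (1.67 × 10^-27 kg × 9.91 × 10^6 m/s)
         = 2.57 × 10^-4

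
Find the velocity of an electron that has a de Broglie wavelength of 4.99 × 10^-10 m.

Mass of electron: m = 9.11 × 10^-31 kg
1.46 × 10^6 m/s

From the de Broglie relation λ = h/(mv), we solve for v:

v = h/(mλ)
v = (6.626 × 10^-34 J·s) / (9.11 × 10^-31 kg × 4.99 × 10^-10 m)
v = 1.46 × 10^6 m/s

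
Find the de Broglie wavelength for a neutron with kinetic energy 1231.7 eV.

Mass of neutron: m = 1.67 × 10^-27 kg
8.16 × 10^-13 m

Using λ = h/√(2mKE):

First convert KE to Joules: KE = 1231.7 eV = 1.973 × 10^-16 J

λ = h/√(2mKE)
λ = (6.626 × 10^-34 J·s) / √(2 × 1.67 × 10^-27 kg × 1.973 × 10^-16 J)
λ = 8.16 × 10^-13 m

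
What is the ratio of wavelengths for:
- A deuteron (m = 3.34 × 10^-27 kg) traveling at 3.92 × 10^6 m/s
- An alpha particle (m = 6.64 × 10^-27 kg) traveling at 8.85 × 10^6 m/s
λ₁/λ₂ = 4.49

Using λ = h/(mv):

λ₁ = h/(m₁v₁) = 5.06 × 10^-14 m
λ₂ = h/(m₂v₂) = 1.13 × 10^-14 m

Ratio λ₁/λ₂ = (m₂v₂)/(m₁v₁)
         = (6.64 × 10^-27 kg × 8.85 × 10^6 m/s) / (3.34 × 10^-27 kg × 3.92 × 10^6 m/s)
         = 4.49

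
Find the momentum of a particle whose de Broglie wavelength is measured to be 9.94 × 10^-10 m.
6.67 × 10^-25 kg·m/s

From the de Broglie relation λ = h/p, we solve for p:

p = h/λ
p = (6.626 × 10^-34 J·s) / (9.94 × 10^-10 m)
p = 6.67 × 10^-25 kg·m/s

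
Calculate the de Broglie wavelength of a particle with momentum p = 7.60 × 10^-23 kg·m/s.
8.72 × 10^-12 m

Using the de Broglie relation λ = h/p:

λ = h/p
λ = (6.626 × 10^-34 J·s) / (7.60 × 10^-23 kg·m/s)
λ = 8.72 × 10^-12 m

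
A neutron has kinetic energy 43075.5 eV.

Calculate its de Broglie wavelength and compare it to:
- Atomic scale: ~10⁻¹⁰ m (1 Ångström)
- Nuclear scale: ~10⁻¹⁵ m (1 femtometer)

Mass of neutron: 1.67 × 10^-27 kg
λ = 1.38 × 10^-13 m, which is between nuclear and atomic scales.

Using λ = h/√(2mKE):

KE = 43075.5 eV = 6.901 × 10^-15 J

λ = h/√(2mKE)
λ = (6.626 × 10^-34 J·s) / √(2 × 1.67 × 10^-27 kg × 6.901 × 10^-15 J)
λ = 1.38 × 10^-13 m

Comparison:
- Atomic scale (10⁻¹⁰ m): λ is 0.0014× this size
- Nuclear scale (10⁻¹⁵ m): λ is 1.4e+02× this size

The wavelength is between nuclear and atomic scales.

This wavelength is appropriate for probing atomic structure but too large for nuclear physics experiments.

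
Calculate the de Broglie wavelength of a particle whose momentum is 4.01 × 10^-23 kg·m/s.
1.65 × 10^-11 m

Using the de Broglie relation λ = h/p:

λ = h/p
λ = (6.626 × 10^-34 J·s) / (4.01 × 10^-23 kg·m/s)
λ = 1.65 × 10^-11 m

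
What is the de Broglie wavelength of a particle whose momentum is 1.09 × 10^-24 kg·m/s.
6.08 × 10^-10 m

Using the de Broglie relation λ = h/p:

λ = h/p
λ = (6.626 × 10^-34 J·s) / (1.09 × 10^-24 kg·m/s)
λ = 6.08 × 10^-10 m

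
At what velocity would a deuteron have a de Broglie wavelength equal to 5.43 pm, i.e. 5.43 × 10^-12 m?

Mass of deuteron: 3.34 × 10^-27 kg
3.65 × 10^4 m/s

From λ = h/(mv), solve for v:

v = h/(mλ)
v = (6.626 × 10^-34 J·s) / (3.34 × 10^-27 kg × 5.43 × 10^-12 m)
v = 3.65 × 10^4 m/s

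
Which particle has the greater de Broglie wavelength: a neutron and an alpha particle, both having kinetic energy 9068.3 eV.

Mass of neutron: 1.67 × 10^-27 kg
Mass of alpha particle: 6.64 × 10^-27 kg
The neutron has the longer wavelength.

Using λ = h/√(2mKE):

For neutron: λ₁ = h/√(2m₁KE) = 3.01 × 10^-13 m
For alpha particle: λ₂ = h/√(2m₂KE) = 1.51 × 10^-13 m

Since λ ∝ 1/√m at constant kinetic energy, the lighter particle has the longer wavelength.

The neutron has the longer de Broglie wavelength.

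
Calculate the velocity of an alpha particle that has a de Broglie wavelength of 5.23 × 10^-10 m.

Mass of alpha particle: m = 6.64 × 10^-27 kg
1.91 × 10^2 m/s

From the de Broglie relation λ = h/(mv), we solve for v:

v = h/(mλ)
v = (6.626 × 10^-34 J·s) / (6.64 × 10^-27 kg × 5.23 × 10^-10 m)
v = 1.91 × 10^2 m/s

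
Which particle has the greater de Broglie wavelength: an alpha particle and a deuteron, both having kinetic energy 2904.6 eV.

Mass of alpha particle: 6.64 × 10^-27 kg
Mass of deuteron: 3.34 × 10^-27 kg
The deuteron has the longer wavelength.

Using λ = h/√(2mKE):

For alpha particle: λ₁ = h/√(2m₁KE) = 2.67 × 10^-13 m
For deuteron: λ₂ = h/√(2m₂KE) = 3.76 × 10^-13 m

Since λ ∝ 1/√m at constant kinetic energy, the lighter particle has the longer wavelength.

The deuteron has the longer de Broglie wavelength.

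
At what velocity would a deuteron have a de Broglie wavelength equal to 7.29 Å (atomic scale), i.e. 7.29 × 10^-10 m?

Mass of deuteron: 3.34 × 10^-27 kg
2.72 × 10^2 m/s

From λ = h/(mv), solve for v:

v = h/(mλ)
v = (6.626 × 10^-34 J·s) / (3.34 × 10^-27 kg × 7.29 × 10^-10 m)
v = 2.72 × 10^2 m/s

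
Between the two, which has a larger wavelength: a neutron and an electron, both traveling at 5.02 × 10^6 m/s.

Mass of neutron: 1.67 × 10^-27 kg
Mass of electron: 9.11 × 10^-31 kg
The electron has the longer wavelength.

Using λ = h/(mv), since both particles have the same velocity, the wavelength depends only on mass.

For neutron: λ₁ = h/(m₁v) = 7.90 × 10^-14 m
For electron: λ₂ = h/(m₂v) = 1.45 × 10^-10 m

Since λ ∝ 1/m at constant velocity, the lighter particle has the longer wavelength.

The electron has the longer de Broglie wavelength.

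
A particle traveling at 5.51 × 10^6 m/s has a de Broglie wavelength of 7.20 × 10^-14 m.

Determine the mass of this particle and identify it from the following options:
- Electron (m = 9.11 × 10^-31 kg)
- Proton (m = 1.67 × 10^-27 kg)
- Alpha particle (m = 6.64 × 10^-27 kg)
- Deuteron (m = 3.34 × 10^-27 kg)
The particle is a proton.

From λ = h/(mv), solve for mass:

m = h/(λv)
m = (6.626 × 10^-34 J·s) / (7.20 × 10^-14 m × 5.51 × 10^6 m/s)
m = 1.67 × 10^-27 kg

Comparing with the listed masses, this is closest to a proton.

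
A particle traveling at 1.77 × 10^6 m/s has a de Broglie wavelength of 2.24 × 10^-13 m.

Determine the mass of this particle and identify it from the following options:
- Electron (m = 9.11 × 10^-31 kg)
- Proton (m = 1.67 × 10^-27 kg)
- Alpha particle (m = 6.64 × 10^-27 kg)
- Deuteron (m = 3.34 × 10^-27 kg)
The particle is a proton.

From λ = h/(mv), solve for mass:

m = h/(λv)
m = (6.626 × 10^-34 J·s) / (2.24 × 10^-13 m × 1.77 × 10^6 m/s)
m = 1.67 × 10^-27 kg

Comparing with the listed masses, this is closest to a proton.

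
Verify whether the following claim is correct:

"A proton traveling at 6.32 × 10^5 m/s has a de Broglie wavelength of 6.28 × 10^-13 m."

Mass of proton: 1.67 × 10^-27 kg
True

The claim is correct.

Using λ = h/(mv):
λ = (6.626 × 10^-34 J·s) / (1.67 × 10^-27 kg × 6.32 × 10^5 m/s)
λ = 6.28 × 10^-13 m

This matches the claimed value.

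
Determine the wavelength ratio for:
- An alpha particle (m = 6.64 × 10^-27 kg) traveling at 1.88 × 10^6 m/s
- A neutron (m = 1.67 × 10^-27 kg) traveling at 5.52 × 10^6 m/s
λ₁/λ₂ = 0.738

Using λ = h/(mv):

λ₁ = h/(m₁v₁) = 5.31 × 10^-14 m
λ₂ = h/(m₂v₂) = 7.19 × 10^-14 m

Ratio λ₁/λ₂ = (m₂v₂)/(m₁v₁)
         = (1.67 × 10^-27 kg × 5.52 × 10^6 m/s) / (6.64 × 10^-27 kg × 1.88 × 10^6 m/s)
         = 0.738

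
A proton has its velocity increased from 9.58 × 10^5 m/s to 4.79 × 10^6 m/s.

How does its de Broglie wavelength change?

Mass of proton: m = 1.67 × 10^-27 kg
The wavelength decreases by a factor of 5.

Using λ = h/(mv):

Initial wavelength: λ₁ = h/(mv₁) = 4.14 × 10^-13 m
Final wavelength: λ₂ = h/(mv₂) = 8.28 × 10^-14 m

Since λ ∝ 1/v, when velocity increases by a factor of 5, the wavelength decreases by a factor of 5.

λ₂/λ₁ = v₁/v₂ = 1/5

The wavelength decreases by a factor of 5.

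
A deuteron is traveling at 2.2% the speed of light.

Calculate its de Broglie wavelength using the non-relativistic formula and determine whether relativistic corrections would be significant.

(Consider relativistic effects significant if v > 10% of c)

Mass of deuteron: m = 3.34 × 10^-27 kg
No, relativistic corrections are not needed.

Using the non-relativistic de Broglie formula λ = h/(mv):

v = 2.2% × c = 6.595 × 10^6 m/s

λ = h/(mv)
λ = (6.626 × 10^-34 J·s) / (3.34 × 10^-27 kg × 6.595 × 10^6 m/s)
λ = 3.01 × 10^-14 m

Since v = 2.2% of c < 10% of c, relativistic corrections are NOT significant and this non-relativistic result is a good approximation.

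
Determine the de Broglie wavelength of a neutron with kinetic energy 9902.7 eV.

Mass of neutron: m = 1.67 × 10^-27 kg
2.88 × 10^-13 m

Using λ = h/√(2mKE):

First convert KE to Joules: KE = 9902.7 eV = 1.587 × 10^-15 J

λ = h/√(2mKE)
λ = (6.626 × 10^-34 J·s) / √(2 × 1.67 × 10^-27 kg × 1.587 × 10^-15 J)
λ = 2.88 × 10^-13 m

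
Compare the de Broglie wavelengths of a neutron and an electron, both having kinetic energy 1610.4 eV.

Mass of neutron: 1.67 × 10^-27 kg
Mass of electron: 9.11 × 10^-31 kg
The electron has the longer wavelength.

Using λ = h/√(2mKE):

For neutron: λ₁ = h/√(2m₁KE) = 7.14 × 10^-13 m
For electron: λ₂ = h/√(2m₂KE) = 3.06 × 10^-11 m

Since λ ∝ 1/√m at constant kinetic energy, the lighter particle has the longer wavelength.

The electron has the longer de Broglie wavelength.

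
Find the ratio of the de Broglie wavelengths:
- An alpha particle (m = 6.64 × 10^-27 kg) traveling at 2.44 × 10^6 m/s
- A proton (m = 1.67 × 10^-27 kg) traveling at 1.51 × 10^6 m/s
λ₁/λ₂ = 0.156

Using λ = h/(mv):

λ₁ = h/(m₁v₁) = 4.09 × 10^-14 m
λ₂ = h/(m₂v₂) = 2.63 × 10^-13 m

Ratio λ₁/λ₂ = (m₂v₂)/(m₁v₁)
         = (1.67 × 10^-27 kg × 1.51 × 10^6 m/s) / (6.64 × 10^-27 kg × 2.44 × 10^6 m/s)
         = 0.156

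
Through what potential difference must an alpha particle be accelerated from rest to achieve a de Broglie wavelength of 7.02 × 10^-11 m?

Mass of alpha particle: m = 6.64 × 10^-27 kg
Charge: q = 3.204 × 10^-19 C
2.09 × 10^-2 V

From λ = h/√(2mqV), we solve for V:

λ² = h²/(2mqV)
V = h²/(2mqλ²)
V = (6.626 × 10^-34 J·s)² / (2 × 6.64 × 10^-27 kg × 3.204 × 10^-19 C × (7.02 × 10^-11 m)²)
V = 2.09 × 10^-2 V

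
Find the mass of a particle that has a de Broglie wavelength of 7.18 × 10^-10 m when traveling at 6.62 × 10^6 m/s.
1.39 × 10^-31 kg

From the de Broglie relation λ = h/(mv), we solve for m:

m = h/(λv)
m = (6.626 × 10^-34 J·s) / (7.18 × 10^-10 m × 6.62 × 10^6 m/s)
m = 1.39 × 10^-31 kg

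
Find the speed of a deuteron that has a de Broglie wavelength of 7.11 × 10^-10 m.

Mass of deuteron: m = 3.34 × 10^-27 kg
2.79 × 10^2 m/s

From the de Broglie relation λ = h/(mv), we solve for v:

v = h/(mλ)
v = (6.626 × 10^-34 J·s) / (3.34 × 10^-27 kg × 7.11 × 10^-10 m)
v = 2.79 × 10^2 m/s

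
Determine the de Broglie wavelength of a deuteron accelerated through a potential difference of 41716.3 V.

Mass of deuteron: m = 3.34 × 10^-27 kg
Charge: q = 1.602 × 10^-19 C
9.92 × 10^-14 m

When a particle is accelerated through voltage V, it gains kinetic energy KE = qV.

The de Broglie wavelength is then λ = h/√(2mqV):

λ = h/√(2mqV)
λ = (6.626 × 10^-34 J·s) / √(2 × 3.34 × 10^-27 kg × 1.602 × 10^-19 C × 41716.3 V)
λ = 9.92 × 10^-14 m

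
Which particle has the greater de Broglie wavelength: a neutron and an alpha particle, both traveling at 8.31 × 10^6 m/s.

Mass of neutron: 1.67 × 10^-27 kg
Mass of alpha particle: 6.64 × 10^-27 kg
The neutron has the longer wavelength.

Using λ = h/(mv), since both particles have the same velocity, the wavelength depends only on mass.

For neutron: λ₁ = h/(m₁v) = 4.77 × 10^-14 m
For alpha particle: λ₂ = h/(m₂v) = 1.20 × 10^-14 m

Since λ ∝ 1/m at constant velocity, the lighter particle has the longer wavelength.

The neutron has the longer de Broglie wavelength.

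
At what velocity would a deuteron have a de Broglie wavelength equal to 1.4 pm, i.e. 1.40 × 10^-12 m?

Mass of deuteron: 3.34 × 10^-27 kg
1.42 × 10^5 m/s

From λ = h/(mv), solve for v:

v = h/(mλ)
v = (6.626 × 10^-34 J·s) / (3.34 × 10^-27 kg × 1.40 × 10^-12 m)
v = 1.42 × 10^5 m/s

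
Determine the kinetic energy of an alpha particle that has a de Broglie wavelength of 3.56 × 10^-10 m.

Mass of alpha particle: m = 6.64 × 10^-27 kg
2.61 × 10^-22 J (or 1.63 × 10^-3 eV)

From λ = h/√(2mKE), we solve for KE:

λ² = h²/(2mKE)
KE = h²/(2mλ²)
KE = (6.626 × 10^-34 J·s)² / (2 × 6.64 × 10^-27 kg × (3.56 × 10^-10 m)²)
KE = 2.61 × 10^-22 J
KE = 1.63 × 10^-3 eV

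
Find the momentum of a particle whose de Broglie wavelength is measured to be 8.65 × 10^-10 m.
7.66 × 10^-25 kg·m/s

From the de Broglie relation λ = h/p, we solve for p:

p = h/λ
p = (6.626 × 10^-34 J·s) / (8.65 × 10^-10 m)
p = 7.66 × 10^-25 kg·m/s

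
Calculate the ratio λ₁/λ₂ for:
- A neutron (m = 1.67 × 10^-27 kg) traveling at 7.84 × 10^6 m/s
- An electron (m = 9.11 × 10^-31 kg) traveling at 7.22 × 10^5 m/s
λ₁/λ₂ = 5.02 × 10^-5

Using λ = h/(mv):

λ₁ = h/(m₁v₁) = 5.06 × 10^-14 m
λ₂ = h/(m₂v₂) = 1.01 × 10^-9 m

Ratio λ₁/λ₂ = (m₂v₂)/(m₁v₁)
         = (9.11 × 10^-31 kg × 7.22 × 10^5 m/s) / (1.67 × 10^-27 kg × 7.84 × 10^6 m/s)
         = 5.02 × 10^-5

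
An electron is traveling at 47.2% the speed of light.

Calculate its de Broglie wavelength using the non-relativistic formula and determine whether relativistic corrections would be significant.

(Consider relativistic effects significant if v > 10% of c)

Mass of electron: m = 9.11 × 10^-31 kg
Yes, relativistic corrections are needed.

Using the non-relativistic de Broglie formula λ = h/(mv):

v = 47.2% × c = 1.415 × 10^8 m/s

λ = h/(mv)
λ = (6.626 × 10^-34 J·s) / (9.11 × 10^-31 kg × 1.415 × 10^8 m/s)
λ = 5.14 × 10^-12 m

Since v = 47.2% of c > 10% of c, relativistic corrections ARE significant and the actual wavelength would differ from this non-relativistic estimate.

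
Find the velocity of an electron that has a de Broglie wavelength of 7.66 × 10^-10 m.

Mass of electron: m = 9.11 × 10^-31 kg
9.50 × 10^5 m/s

From the de Broglie relation λ = h/(mv), we solve for v:

v = h/(mλ)
v = (6.626 × 10^-34 J·s) / (9.11 × 10^-31 kg × 7.66 × 10^-10 m)
v = 9.50 × 10^5 m/s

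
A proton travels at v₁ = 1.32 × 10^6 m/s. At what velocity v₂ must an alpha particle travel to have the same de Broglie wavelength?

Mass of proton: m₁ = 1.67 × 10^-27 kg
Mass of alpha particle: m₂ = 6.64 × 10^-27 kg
v₂ = 3.32 × 10^5 m/s

For equal de Broglie wavelengths: λ₁ = λ₂

h/(m₁v₁) = h/(m₂v₂)
m₁v₁ = m₂v₂
v₂ = v₁ · (m₁/m₂)

v₂ = 1.32 × 10^6 m/s × (1.67 × 10^-27 kg / 6.64 × 10^-27 kg)
v₂ = 3.32 × 10^5 m/s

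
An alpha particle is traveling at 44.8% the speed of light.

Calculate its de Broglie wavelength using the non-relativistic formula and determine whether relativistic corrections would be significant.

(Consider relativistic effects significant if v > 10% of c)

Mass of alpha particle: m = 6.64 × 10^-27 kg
Yes, relativistic corrections are needed.

Using the non-relativistic de Broglie formula λ = h/(mv):

v = 44.8% × c = 1.343 × 10^8 m/s

λ = h/(mv)
λ = (6.626 × 10^-34 J·s) / (6.64 × 10^-27 kg × 1.343 × 10^8 m/s)
λ = 7.43 × 10^-16 m

Since v = 44.8% of c > 10% of c, relativistic corrections ARE significant and the actual wavelength would differ from this non-relativistic estimate.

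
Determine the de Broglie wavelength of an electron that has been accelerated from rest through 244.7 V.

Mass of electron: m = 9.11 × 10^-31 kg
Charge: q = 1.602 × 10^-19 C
7.84 × 10^-11 m

When a particle is accelerated through voltage V, it gains kinetic energy KE = qV.

The de Broglie wavelength is then λ = h/√(2mqV):

λ = h/√(2mqV)
λ = (6.626 × 10^-34 J·s) / √(2 × 9.11 × 10^-31 kg × 1.602 × 10^-19 C × 244.7 V)
λ = 7.84 × 10^-11 m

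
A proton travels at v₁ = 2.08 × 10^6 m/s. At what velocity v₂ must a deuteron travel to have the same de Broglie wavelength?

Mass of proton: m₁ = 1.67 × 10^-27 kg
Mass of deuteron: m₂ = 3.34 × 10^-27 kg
v₂ = 1.04 × 10^6 m/s

For equal de Broglie wavelengths: λ₁ = λ₂

h/(m₁v₁) = h/(m₂v₂)
m₁v₁ = m₂v₂
v₂ = v₁ · (m₁/m₂)

v₂ = 2.08 × 10^6 m/s × (1.67 × 10^-27 kg / 3.34 × 10^-27 kg)
v₂ = 1.04 × 10^6 m/s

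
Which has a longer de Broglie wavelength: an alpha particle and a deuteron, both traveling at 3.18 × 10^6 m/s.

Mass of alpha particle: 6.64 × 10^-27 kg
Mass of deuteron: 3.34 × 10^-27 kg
The deuteron has the longer wavelength.

Using λ = h/(mv), since both particles have the same velocity, the wavelength depends only on mass.

For alpha particle: λ₁ = h/(m₁v) = 3.14 × 10^-14 m
For deuteron: λ₂ = h/(m₂v) = 6.24 × 10^-14 m

Since λ ∝ 1/m at constant velocity, the lighter particle has the longer wavelength.

The deuteron has the longer de Broglie wavelength.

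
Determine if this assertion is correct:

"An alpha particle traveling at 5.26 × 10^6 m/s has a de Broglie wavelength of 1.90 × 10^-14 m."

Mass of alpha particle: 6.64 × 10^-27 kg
True

The claim is correct.

Using λ = h/(mv):
λ = (6.626 × 10^-34 J·s) / (6.64 × 10^-27 kg × 5.26 × 10^6 m/s)
λ = 1.90 × 10^-14 m

This matches the claimed value.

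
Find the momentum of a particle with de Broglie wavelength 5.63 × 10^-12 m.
1.18 × 10^-22 kg·m/s

From the de Broglie relation λ = h/p, we solve for p:

p = h/λ
p = (6.626 × 10^-34 J·s) / (5.63 × 10^-12 m)
p = 1.18 × 10^-22 kg·m/s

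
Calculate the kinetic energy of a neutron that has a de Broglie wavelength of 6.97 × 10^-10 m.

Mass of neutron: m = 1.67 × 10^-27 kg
2.71 × 10^-22 J (or 1.69 × 10^-3 eV)

From λ = h/√(2mKE), we solve for KE:

λ² = h²/(2mKE)
KE = h²/(2mλ²)
KE = (6.626 × 10^-34 J·s)² / (2 × 1.67 × 10^-27 kg × (6.97 × 10^-10 m)²)
KE = 2.71 × 10^-22 J
KE = 1.69 × 10^-3 eV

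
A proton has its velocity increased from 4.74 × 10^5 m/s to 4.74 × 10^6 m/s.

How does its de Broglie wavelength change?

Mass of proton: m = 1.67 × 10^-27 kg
The wavelength decreases by a factor of 10.

Using λ = h/(mv):

Initial wavelength: λ₁ = h/(mv₁) = 8.37 × 10^-13 m
Final wavelength: λ₂ = h/(mv₂) = 8.37 × 10^-14 m

Since λ ∝ 1/v, when velocity increases by a factor of 10, the wavelength decreases by a factor of 10.

λ₂/λ₁ = v₁/v₂ = 1/10

The wavelength decreases by a factor of 10.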